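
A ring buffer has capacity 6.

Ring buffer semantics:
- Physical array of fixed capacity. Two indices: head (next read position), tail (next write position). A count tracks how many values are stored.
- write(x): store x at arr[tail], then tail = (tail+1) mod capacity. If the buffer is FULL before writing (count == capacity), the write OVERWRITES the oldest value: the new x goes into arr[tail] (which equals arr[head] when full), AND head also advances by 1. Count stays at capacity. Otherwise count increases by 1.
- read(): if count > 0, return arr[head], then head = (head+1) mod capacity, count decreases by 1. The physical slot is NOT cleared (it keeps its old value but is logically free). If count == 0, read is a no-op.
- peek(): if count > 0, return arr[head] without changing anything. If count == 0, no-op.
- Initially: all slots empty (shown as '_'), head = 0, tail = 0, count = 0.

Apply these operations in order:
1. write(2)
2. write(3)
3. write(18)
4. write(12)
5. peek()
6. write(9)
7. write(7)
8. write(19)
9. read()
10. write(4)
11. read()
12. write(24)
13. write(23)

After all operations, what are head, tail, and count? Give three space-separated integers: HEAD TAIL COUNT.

Answer: 4 4 6

Derivation:
After op 1 (write(2)): arr=[2 _ _ _ _ _] head=0 tail=1 count=1
After op 2 (write(3)): arr=[2 3 _ _ _ _] head=0 tail=2 count=2
After op 3 (write(18)): arr=[2 3 18 _ _ _] head=0 tail=3 count=3
After op 4 (write(12)): arr=[2 3 18 12 _ _] head=0 tail=4 count=4
After op 5 (peek()): arr=[2 3 18 12 _ _] head=0 tail=4 count=4
After op 6 (write(9)): arr=[2 3 18 12 9 _] head=0 tail=5 count=5
After op 7 (write(7)): arr=[2 3 18 12 9 7] head=0 tail=0 count=6
After op 8 (write(19)): arr=[19 3 18 12 9 7] head=1 tail=1 count=6
After op 9 (read()): arr=[19 3 18 12 9 7] head=2 tail=1 count=5
After op 10 (write(4)): arr=[19 4 18 12 9 7] head=2 tail=2 count=6
After op 11 (read()): arr=[19 4 18 12 9 7] head=3 tail=2 count=5
After op 12 (write(24)): arr=[19 4 24 12 9 7] head=3 tail=3 count=6
After op 13 (write(23)): arr=[19 4 24 23 9 7] head=4 tail=4 count=6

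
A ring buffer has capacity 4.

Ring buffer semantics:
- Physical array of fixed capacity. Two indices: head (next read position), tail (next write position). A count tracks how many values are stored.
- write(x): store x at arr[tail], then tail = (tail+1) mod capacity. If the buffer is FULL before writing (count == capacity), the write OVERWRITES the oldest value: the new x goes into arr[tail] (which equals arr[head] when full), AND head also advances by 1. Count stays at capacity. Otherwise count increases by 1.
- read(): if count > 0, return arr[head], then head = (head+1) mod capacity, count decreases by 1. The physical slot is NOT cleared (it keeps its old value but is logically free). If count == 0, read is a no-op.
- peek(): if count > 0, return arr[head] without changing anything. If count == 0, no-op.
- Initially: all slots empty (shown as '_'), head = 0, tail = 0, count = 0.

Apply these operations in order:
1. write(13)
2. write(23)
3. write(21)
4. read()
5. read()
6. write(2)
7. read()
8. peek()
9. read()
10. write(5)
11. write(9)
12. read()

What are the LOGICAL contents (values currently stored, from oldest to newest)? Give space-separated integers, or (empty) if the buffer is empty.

After op 1 (write(13)): arr=[13 _ _ _] head=0 tail=1 count=1
After op 2 (write(23)): arr=[13 23 _ _] head=0 tail=2 count=2
After op 3 (write(21)): arr=[13 23 21 _] head=0 tail=3 count=3
After op 4 (read()): arr=[13 23 21 _] head=1 tail=3 count=2
After op 5 (read()): arr=[13 23 21 _] head=2 tail=3 count=1
After op 6 (write(2)): arr=[13 23 21 2] head=2 tail=0 count=2
After op 7 (read()): arr=[13 23 21 2] head=3 tail=0 count=1
After op 8 (peek()): arr=[13 23 21 2] head=3 tail=0 count=1
After op 9 (read()): arr=[13 23 21 2] head=0 tail=0 count=0
After op 10 (write(5)): arr=[5 23 21 2] head=0 tail=1 count=1
After op 11 (write(9)): arr=[5 9 21 2] head=0 tail=2 count=2
After op 12 (read()): arr=[5 9 21 2] head=1 tail=2 count=1

Answer: 9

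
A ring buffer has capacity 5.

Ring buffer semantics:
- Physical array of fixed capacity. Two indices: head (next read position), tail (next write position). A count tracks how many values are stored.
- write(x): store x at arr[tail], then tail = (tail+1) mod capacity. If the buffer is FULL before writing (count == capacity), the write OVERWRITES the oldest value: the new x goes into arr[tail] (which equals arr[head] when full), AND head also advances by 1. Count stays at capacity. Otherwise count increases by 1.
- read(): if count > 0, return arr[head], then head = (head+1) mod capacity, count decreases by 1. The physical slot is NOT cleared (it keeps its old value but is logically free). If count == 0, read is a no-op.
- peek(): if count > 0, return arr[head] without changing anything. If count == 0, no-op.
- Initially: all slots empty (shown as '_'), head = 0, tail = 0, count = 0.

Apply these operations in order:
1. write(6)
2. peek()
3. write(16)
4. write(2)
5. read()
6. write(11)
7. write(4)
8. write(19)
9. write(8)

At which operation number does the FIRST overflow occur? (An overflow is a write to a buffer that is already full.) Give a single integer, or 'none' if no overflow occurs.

After op 1 (write(6)): arr=[6 _ _ _ _] head=0 tail=1 count=1
After op 2 (peek()): arr=[6 _ _ _ _] head=0 tail=1 count=1
After op 3 (write(16)): arr=[6 16 _ _ _] head=0 tail=2 count=2
After op 4 (write(2)): arr=[6 16 2 _ _] head=0 tail=3 count=3
After op 5 (read()): arr=[6 16 2 _ _] head=1 tail=3 count=2
After op 6 (write(11)): arr=[6 16 2 11 _] head=1 tail=4 count=3
After op 7 (write(4)): arr=[6 16 2 11 4] head=1 tail=0 count=4
After op 8 (write(19)): arr=[19 16 2 11 4] head=1 tail=1 count=5
After op 9 (write(8)): arr=[19 8 2 11 4] head=2 tail=2 count=5

Answer: 9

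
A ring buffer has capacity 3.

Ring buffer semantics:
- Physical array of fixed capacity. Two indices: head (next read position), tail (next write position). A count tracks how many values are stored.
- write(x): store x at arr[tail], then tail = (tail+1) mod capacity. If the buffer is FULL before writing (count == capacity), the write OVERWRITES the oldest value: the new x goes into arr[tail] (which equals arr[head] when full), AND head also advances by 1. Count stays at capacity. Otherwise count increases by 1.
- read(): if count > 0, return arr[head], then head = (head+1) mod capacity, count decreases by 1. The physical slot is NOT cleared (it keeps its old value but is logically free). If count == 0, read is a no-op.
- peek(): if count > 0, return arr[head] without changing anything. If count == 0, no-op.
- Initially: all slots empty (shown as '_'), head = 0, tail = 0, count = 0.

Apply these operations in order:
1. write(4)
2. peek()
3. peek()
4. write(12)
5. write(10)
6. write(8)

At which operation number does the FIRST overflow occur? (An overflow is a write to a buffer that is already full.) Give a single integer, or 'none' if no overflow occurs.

After op 1 (write(4)): arr=[4 _ _] head=0 tail=1 count=1
After op 2 (peek()): arr=[4 _ _] head=0 tail=1 count=1
After op 3 (peek()): arr=[4 _ _] head=0 tail=1 count=1
After op 4 (write(12)): arr=[4 12 _] head=0 tail=2 count=2
After op 5 (write(10)): arr=[4 12 10] head=0 tail=0 count=3
After op 6 (write(8)): arr=[8 12 10] head=1 tail=1 count=3

Answer: 6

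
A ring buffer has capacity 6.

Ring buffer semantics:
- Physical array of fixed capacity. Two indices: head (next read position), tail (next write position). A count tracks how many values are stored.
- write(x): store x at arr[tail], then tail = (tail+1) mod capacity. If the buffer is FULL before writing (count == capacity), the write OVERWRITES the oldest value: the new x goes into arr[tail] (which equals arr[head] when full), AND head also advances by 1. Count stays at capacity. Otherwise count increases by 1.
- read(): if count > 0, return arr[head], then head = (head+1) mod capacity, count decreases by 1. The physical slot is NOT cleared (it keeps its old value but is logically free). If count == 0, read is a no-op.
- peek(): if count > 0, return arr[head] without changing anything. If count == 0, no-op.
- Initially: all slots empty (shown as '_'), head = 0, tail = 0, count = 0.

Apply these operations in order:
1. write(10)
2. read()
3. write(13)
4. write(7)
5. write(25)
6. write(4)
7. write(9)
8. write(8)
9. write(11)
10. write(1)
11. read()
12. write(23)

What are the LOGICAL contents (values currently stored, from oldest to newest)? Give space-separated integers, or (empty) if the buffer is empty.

Answer: 4 9 8 11 1 23

Derivation:
After op 1 (write(10)): arr=[10 _ _ _ _ _] head=0 tail=1 count=1
After op 2 (read()): arr=[10 _ _ _ _ _] head=1 tail=1 count=0
After op 3 (write(13)): arr=[10 13 _ _ _ _] head=1 tail=2 count=1
After op 4 (write(7)): arr=[10 13 7 _ _ _] head=1 tail=3 count=2
After op 5 (write(25)): arr=[10 13 7 25 _ _] head=1 tail=4 count=3
After op 6 (write(4)): arr=[10 13 7 25 4 _] head=1 tail=5 count=4
After op 7 (write(9)): arr=[10 13 7 25 4 9] head=1 tail=0 count=5
After op 8 (write(8)): arr=[8 13 7 25 4 9] head=1 tail=1 count=6
After op 9 (write(11)): arr=[8 11 7 25 4 9] head=2 tail=2 count=6
After op 10 (write(1)): arr=[8 11 1 25 4 9] head=3 tail=3 count=6
After op 11 (read()): arr=[8 11 1 25 4 9] head=4 tail=3 count=5
After op 12 (write(23)): arr=[8 11 1 23 4 9] head=4 tail=4 count=6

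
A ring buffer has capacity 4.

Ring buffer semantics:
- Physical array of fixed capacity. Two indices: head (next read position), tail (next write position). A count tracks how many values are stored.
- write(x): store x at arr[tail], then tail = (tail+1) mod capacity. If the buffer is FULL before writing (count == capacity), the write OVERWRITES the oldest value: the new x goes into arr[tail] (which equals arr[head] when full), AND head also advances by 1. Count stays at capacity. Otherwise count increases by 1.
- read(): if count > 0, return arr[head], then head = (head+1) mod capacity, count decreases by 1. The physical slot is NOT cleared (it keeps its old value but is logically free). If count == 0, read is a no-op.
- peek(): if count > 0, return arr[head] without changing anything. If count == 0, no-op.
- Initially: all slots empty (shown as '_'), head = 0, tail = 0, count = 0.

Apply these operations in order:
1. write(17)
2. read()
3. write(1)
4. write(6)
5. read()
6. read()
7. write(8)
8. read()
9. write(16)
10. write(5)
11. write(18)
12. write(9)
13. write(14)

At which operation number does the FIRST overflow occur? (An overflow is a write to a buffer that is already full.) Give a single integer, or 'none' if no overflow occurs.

After op 1 (write(17)): arr=[17 _ _ _] head=0 tail=1 count=1
After op 2 (read()): arr=[17 _ _ _] head=1 tail=1 count=0
After op 3 (write(1)): arr=[17 1 _ _] head=1 tail=2 count=1
After op 4 (write(6)): arr=[17 1 6 _] head=1 tail=3 count=2
After op 5 (read()): arr=[17 1 6 _] head=2 tail=3 count=1
After op 6 (read()): arr=[17 1 6 _] head=3 tail=3 count=0
After op 7 (write(8)): arr=[17 1 6 8] head=3 tail=0 count=1
After op 8 (read()): arr=[17 1 6 8] head=0 tail=0 count=0
After op 9 (write(16)): arr=[16 1 6 8] head=0 tail=1 count=1
After op 10 (write(5)): arr=[16 5 6 8] head=0 tail=2 count=2
After op 11 (write(18)): arr=[16 5 18 8] head=0 tail=3 count=3
After op 12 (write(9)): arr=[16 5 18 9] head=0 tail=0 count=4
After op 13 (write(14)): arr=[14 5 18 9] head=1 tail=1 count=4

Answer: 13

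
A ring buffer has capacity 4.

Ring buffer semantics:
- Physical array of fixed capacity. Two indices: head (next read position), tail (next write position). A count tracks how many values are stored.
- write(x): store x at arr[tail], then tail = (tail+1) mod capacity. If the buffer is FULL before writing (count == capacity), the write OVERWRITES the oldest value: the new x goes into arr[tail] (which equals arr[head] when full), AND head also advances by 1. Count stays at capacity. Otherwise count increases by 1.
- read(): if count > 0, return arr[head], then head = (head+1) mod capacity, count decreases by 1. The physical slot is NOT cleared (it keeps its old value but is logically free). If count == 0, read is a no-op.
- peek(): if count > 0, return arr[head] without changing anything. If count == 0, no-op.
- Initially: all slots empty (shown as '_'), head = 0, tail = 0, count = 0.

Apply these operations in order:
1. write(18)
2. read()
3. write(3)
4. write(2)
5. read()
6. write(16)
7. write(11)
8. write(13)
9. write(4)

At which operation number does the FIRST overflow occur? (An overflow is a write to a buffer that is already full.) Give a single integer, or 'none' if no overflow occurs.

After op 1 (write(18)): arr=[18 _ _ _] head=0 tail=1 count=1
After op 2 (read()): arr=[18 _ _ _] head=1 tail=1 count=0
After op 3 (write(3)): arr=[18 3 _ _] head=1 tail=2 count=1
After op 4 (write(2)): arr=[18 3 2 _] head=1 tail=3 count=2
After op 5 (read()): arr=[18 3 2 _] head=2 tail=3 count=1
After op 6 (write(16)): arr=[18 3 2 16] head=2 tail=0 count=2
After op 7 (write(11)): arr=[11 3 2 16] head=2 tail=1 count=3
After op 8 (write(13)): arr=[11 13 2 16] head=2 tail=2 count=4
After op 9 (write(4)): arr=[11 13 4 16] head=3 tail=3 count=4

Answer: 9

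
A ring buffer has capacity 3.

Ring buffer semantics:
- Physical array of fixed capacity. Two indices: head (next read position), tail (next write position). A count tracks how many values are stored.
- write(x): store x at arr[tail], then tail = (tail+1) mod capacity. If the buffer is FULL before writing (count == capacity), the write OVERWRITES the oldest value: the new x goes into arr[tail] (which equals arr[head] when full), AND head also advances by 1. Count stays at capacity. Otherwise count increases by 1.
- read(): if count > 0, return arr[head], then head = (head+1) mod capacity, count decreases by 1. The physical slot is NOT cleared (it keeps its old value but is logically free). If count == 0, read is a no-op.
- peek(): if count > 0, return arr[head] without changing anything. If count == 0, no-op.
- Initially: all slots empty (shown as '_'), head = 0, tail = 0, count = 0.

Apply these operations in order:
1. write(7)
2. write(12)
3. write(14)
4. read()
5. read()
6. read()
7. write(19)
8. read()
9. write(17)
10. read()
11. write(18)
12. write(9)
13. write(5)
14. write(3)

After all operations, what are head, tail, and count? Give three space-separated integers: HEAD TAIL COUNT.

Answer: 0 0 3

Derivation:
After op 1 (write(7)): arr=[7 _ _] head=0 tail=1 count=1
After op 2 (write(12)): arr=[7 12 _] head=0 tail=2 count=2
After op 3 (write(14)): arr=[7 12 14] head=0 tail=0 count=3
After op 4 (read()): arr=[7 12 14] head=1 tail=0 count=2
After op 5 (read()): arr=[7 12 14] head=2 tail=0 count=1
After op 6 (read()): arr=[7 12 14] head=0 tail=0 count=0
After op 7 (write(19)): arr=[19 12 14] head=0 tail=1 count=1
After op 8 (read()): arr=[19 12 14] head=1 tail=1 count=0
After op 9 (write(17)): arr=[19 17 14] head=1 tail=2 count=1
After op 10 (read()): arr=[19 17 14] head=2 tail=2 count=0
After op 11 (write(18)): arr=[19 17 18] head=2 tail=0 count=1
After op 12 (write(9)): arr=[9 17 18] head=2 tail=1 count=2
After op 13 (write(5)): arr=[9 5 18] head=2 tail=2 count=3
After op 14 (write(3)): arr=[9 5 3] head=0 tail=0 count=3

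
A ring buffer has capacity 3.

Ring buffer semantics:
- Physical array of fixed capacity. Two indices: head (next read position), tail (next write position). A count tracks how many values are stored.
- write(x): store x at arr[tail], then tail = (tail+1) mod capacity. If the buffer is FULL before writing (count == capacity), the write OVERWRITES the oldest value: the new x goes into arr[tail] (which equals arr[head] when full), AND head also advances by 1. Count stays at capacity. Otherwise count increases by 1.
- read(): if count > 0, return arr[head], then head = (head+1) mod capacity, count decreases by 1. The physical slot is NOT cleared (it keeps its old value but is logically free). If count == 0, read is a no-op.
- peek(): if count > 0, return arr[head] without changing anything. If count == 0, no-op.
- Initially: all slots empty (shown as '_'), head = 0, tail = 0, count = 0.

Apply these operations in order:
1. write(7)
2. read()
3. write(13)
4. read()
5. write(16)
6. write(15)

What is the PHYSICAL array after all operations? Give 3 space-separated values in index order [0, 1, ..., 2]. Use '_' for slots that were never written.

After op 1 (write(7)): arr=[7 _ _] head=0 tail=1 count=1
After op 2 (read()): arr=[7 _ _] head=1 tail=1 count=0
After op 3 (write(13)): arr=[7 13 _] head=1 tail=2 count=1
After op 4 (read()): arr=[7 13 _] head=2 tail=2 count=0
After op 5 (write(16)): arr=[7 13 16] head=2 tail=0 count=1
After op 6 (write(15)): arr=[15 13 16] head=2 tail=1 count=2

Answer: 15 13 16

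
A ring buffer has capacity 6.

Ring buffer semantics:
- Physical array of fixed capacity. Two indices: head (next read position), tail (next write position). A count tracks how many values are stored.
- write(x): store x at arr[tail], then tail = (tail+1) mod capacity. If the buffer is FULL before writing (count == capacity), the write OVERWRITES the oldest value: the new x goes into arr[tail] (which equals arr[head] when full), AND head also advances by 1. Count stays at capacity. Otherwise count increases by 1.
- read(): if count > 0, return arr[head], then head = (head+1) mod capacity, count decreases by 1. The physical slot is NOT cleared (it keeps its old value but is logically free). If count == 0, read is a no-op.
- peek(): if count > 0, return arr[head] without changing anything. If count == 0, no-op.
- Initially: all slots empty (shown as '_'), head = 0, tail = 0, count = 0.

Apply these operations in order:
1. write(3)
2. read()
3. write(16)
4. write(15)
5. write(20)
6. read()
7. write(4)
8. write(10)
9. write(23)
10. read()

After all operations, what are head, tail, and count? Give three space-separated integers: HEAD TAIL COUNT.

Answer: 3 1 4

Derivation:
After op 1 (write(3)): arr=[3 _ _ _ _ _] head=0 tail=1 count=1
After op 2 (read()): arr=[3 _ _ _ _ _] head=1 tail=1 count=0
After op 3 (write(16)): arr=[3 16 _ _ _ _] head=1 tail=2 count=1
After op 4 (write(15)): arr=[3 16 15 _ _ _] head=1 tail=3 count=2
After op 5 (write(20)): arr=[3 16 15 20 _ _] head=1 tail=4 count=3
After op 6 (read()): arr=[3 16 15 20 _ _] head=2 tail=4 count=2
After op 7 (write(4)): arr=[3 16 15 20 4 _] head=2 tail=5 count=3
After op 8 (write(10)): arr=[3 16 15 20 4 10] head=2 tail=0 count=4
After op 9 (write(23)): arr=[23 16 15 20 4 10] head=2 tail=1 count=5
After op 10 (read()): arr=[23 16 15 20 4 10] head=3 tail=1 count=4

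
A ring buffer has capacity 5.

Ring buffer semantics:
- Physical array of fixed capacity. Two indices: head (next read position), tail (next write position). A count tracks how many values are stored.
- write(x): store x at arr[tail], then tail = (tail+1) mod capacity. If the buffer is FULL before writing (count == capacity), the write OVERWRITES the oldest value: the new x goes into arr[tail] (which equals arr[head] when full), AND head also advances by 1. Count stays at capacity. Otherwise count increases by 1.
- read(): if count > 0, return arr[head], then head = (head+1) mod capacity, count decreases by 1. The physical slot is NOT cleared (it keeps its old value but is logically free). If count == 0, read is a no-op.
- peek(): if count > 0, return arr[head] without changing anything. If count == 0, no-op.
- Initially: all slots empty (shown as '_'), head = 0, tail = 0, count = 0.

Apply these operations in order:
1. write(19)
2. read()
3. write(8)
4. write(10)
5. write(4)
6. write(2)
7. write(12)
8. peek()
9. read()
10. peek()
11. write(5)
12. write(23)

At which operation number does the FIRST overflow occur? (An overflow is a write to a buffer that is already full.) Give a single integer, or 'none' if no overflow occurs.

After op 1 (write(19)): arr=[19 _ _ _ _] head=0 tail=1 count=1
After op 2 (read()): arr=[19 _ _ _ _] head=1 tail=1 count=0
After op 3 (write(8)): arr=[19 8 _ _ _] head=1 tail=2 count=1
After op 4 (write(10)): arr=[19 8 10 _ _] head=1 tail=3 count=2
After op 5 (write(4)): arr=[19 8 10 4 _] head=1 tail=4 count=3
After op 6 (write(2)): arr=[19 8 10 4 2] head=1 tail=0 count=4
After op 7 (write(12)): arr=[12 8 10 4 2] head=1 tail=1 count=5
After op 8 (peek()): arr=[12 8 10 4 2] head=1 tail=1 count=5
After op 9 (read()): arr=[12 8 10 4 2] head=2 tail=1 count=4
After op 10 (peek()): arr=[12 8 10 4 2] head=2 tail=1 count=4
After op 11 (write(5)): arr=[12 5 10 4 2] head=2 tail=2 count=5
After op 12 (write(23)): arr=[12 5 23 4 2] head=3 tail=3 count=5

Answer: 12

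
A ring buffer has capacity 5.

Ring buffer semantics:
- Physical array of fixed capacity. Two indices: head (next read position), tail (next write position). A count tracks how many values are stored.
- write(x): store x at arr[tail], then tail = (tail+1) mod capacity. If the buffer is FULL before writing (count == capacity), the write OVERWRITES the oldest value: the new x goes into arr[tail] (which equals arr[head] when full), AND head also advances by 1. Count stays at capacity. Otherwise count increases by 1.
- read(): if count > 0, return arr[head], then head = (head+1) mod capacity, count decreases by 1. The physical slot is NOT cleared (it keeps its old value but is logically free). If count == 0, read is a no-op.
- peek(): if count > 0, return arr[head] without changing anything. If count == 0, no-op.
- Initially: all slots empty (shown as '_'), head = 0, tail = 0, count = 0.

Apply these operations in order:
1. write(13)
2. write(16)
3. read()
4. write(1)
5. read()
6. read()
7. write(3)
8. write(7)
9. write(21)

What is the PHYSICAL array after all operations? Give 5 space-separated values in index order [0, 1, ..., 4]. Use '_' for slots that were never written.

Answer: 21 16 1 3 7

Derivation:
After op 1 (write(13)): arr=[13 _ _ _ _] head=0 tail=1 count=1
After op 2 (write(16)): arr=[13 16 _ _ _] head=0 tail=2 count=2
After op 3 (read()): arr=[13 16 _ _ _] head=1 tail=2 count=1
After op 4 (write(1)): arr=[13 16 1 _ _] head=1 tail=3 count=2
After op 5 (read()): arr=[13 16 1 _ _] head=2 tail=3 count=1
After op 6 (read()): arr=[13 16 1 _ _] head=3 tail=3 count=0
After op 7 (write(3)): arr=[13 16 1 3 _] head=3 tail=4 count=1
After op 8 (write(7)): arr=[13 16 1 3 7] head=3 tail=0 count=2
After op 9 (write(21)): arr=[21 16 1 3 7] head=3 tail=1 count=3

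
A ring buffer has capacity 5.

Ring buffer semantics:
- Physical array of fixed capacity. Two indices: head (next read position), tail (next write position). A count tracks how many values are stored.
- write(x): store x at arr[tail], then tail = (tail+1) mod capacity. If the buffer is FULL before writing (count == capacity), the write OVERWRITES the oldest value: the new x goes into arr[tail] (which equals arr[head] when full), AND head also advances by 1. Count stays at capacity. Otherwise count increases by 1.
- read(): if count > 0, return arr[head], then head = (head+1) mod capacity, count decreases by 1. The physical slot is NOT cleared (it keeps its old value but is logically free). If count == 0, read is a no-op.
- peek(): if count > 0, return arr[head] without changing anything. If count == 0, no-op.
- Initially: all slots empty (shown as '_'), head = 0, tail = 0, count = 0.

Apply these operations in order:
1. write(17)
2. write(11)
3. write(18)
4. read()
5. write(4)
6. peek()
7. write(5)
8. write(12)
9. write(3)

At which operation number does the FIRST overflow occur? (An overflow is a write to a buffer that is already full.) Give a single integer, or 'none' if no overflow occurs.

After op 1 (write(17)): arr=[17 _ _ _ _] head=0 tail=1 count=1
After op 2 (write(11)): arr=[17 11 _ _ _] head=0 tail=2 count=2
After op 3 (write(18)): arr=[17 11 18 _ _] head=0 tail=3 count=3
After op 4 (read()): arr=[17 11 18 _ _] head=1 tail=3 count=2
After op 5 (write(4)): arr=[17 11 18 4 _] head=1 tail=4 count=3
After op 6 (peek()): arr=[17 11 18 4 _] head=1 tail=4 count=3
After op 7 (write(5)): arr=[17 11 18 4 5] head=1 tail=0 count=4
After op 8 (write(12)): arr=[12 11 18 4 5] head=1 tail=1 count=5
After op 9 (write(3)): arr=[12 3 18 4 5] head=2 tail=2 count=5

Answer: 9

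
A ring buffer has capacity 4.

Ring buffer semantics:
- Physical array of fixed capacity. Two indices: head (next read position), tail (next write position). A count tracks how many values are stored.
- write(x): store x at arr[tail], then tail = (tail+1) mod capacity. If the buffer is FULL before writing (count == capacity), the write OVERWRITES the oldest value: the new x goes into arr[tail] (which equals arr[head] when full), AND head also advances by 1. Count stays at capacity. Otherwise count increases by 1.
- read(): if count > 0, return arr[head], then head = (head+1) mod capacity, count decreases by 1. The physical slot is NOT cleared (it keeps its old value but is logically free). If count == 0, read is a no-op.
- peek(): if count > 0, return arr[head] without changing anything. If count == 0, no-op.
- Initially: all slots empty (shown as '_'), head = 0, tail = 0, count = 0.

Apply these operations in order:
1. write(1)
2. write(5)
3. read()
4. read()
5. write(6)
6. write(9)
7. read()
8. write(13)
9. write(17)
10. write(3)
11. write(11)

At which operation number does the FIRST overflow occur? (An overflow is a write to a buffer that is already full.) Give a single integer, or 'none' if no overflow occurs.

After op 1 (write(1)): arr=[1 _ _ _] head=0 tail=1 count=1
After op 2 (write(5)): arr=[1 5 _ _] head=0 tail=2 count=2
After op 3 (read()): arr=[1 5 _ _] head=1 tail=2 count=1
After op 4 (read()): arr=[1 5 _ _] head=2 tail=2 count=0
After op 5 (write(6)): arr=[1 5 6 _] head=2 tail=3 count=1
After op 6 (write(9)): arr=[1 5 6 9] head=2 tail=0 count=2
After op 7 (read()): arr=[1 5 6 9] head=3 tail=0 count=1
After op 8 (write(13)): arr=[13 5 6 9] head=3 tail=1 count=2
After op 9 (write(17)): arr=[13 17 6 9] head=3 tail=2 count=3
After op 10 (write(3)): arr=[13 17 3 9] head=3 tail=3 count=4
After op 11 (write(11)): arr=[13 17 3 11] head=0 tail=0 count=4

Answer: 11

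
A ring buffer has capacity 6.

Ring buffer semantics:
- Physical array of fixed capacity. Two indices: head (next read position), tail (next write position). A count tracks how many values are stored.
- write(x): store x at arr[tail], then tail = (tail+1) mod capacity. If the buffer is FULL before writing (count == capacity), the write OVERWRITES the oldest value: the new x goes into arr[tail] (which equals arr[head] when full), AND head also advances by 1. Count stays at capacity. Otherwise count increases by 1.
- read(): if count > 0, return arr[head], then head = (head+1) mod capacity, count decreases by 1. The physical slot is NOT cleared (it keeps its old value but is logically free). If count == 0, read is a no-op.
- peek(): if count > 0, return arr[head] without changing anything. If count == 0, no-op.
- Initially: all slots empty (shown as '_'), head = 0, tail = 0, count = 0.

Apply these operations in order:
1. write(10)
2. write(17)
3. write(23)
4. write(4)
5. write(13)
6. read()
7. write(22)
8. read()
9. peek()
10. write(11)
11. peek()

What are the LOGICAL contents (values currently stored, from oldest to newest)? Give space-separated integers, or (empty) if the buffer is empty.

After op 1 (write(10)): arr=[10 _ _ _ _ _] head=0 tail=1 count=1
After op 2 (write(17)): arr=[10 17 _ _ _ _] head=0 tail=2 count=2
After op 3 (write(23)): arr=[10 17 23 _ _ _] head=0 tail=3 count=3
After op 4 (write(4)): arr=[10 17 23 4 _ _] head=0 tail=4 count=4
After op 5 (write(13)): arr=[10 17 23 4 13 _] head=0 tail=5 count=5
After op 6 (read()): arr=[10 17 23 4 13 _] head=1 tail=5 count=4
After op 7 (write(22)): arr=[10 17 23 4 13 22] head=1 tail=0 count=5
After op 8 (read()): arr=[10 17 23 4 13 22] head=2 tail=0 count=4
After op 9 (peek()): arr=[10 17 23 4 13 22] head=2 tail=0 count=4
After op 10 (write(11)): arr=[11 17 23 4 13 22] head=2 tail=1 count=5
After op 11 (peek()): arr=[11 17 23 4 13 22] head=2 tail=1 count=5

Answer: 23 4 13 22 11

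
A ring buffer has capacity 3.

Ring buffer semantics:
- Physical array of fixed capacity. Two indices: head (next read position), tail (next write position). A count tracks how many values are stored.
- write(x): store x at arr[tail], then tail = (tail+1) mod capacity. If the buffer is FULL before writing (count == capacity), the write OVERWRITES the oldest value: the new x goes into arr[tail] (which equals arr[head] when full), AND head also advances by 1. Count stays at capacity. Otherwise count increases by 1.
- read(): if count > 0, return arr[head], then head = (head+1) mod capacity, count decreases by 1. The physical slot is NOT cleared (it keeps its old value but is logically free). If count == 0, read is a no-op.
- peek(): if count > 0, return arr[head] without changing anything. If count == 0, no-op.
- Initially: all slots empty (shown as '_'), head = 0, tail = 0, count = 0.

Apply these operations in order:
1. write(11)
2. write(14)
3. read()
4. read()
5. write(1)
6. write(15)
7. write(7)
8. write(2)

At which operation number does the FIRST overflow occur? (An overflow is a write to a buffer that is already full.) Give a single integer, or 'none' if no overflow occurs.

After op 1 (write(11)): arr=[11 _ _] head=0 tail=1 count=1
After op 2 (write(14)): arr=[11 14 _] head=0 tail=2 count=2
After op 3 (read()): arr=[11 14 _] head=1 tail=2 count=1
After op 4 (read()): arr=[11 14 _] head=2 tail=2 count=0
After op 5 (write(1)): arr=[11 14 1] head=2 tail=0 count=1
After op 6 (write(15)): arr=[15 14 1] head=2 tail=1 count=2
After op 7 (write(7)): arr=[15 7 1] head=2 tail=2 count=3
After op 8 (write(2)): arr=[15 7 2] head=0 tail=0 count=3

Answer: 8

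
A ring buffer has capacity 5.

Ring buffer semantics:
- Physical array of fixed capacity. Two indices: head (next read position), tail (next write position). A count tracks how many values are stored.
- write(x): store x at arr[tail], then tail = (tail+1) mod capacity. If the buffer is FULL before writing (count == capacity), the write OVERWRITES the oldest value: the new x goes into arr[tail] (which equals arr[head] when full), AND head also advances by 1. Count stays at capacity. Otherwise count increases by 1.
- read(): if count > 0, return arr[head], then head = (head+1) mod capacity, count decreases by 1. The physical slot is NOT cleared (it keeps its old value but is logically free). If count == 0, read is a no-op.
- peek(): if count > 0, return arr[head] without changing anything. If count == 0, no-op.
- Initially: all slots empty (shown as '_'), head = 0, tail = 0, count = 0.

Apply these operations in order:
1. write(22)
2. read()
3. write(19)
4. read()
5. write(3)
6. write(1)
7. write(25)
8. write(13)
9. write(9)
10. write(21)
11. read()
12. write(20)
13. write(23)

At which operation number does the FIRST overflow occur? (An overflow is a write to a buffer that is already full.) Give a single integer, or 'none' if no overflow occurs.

After op 1 (write(22)): arr=[22 _ _ _ _] head=0 tail=1 count=1
After op 2 (read()): arr=[22 _ _ _ _] head=1 tail=1 count=0
After op 3 (write(19)): arr=[22 19 _ _ _] head=1 tail=2 count=1
After op 4 (read()): arr=[22 19 _ _ _] head=2 tail=2 count=0
After op 5 (write(3)): arr=[22 19 3 _ _] head=2 tail=3 count=1
After op 6 (write(1)): arr=[22 19 3 1 _] head=2 tail=4 count=2
After op 7 (write(25)): arr=[22 19 3 1 25] head=2 tail=0 count=3
After op 8 (write(13)): arr=[13 19 3 1 25] head=2 tail=1 count=4
After op 9 (write(9)): arr=[13 9 3 1 25] head=2 tail=2 count=5
After op 10 (write(21)): arr=[13 9 21 1 25] head=3 tail=3 count=5
After op 11 (read()): arr=[13 9 21 1 25] head=4 tail=3 count=4
After op 12 (write(20)): arr=[13 9 21 20 25] head=4 tail=4 count=5
After op 13 (write(23)): arr=[13 9 21 20 23] head=0 tail=0 count=5

Answer: 10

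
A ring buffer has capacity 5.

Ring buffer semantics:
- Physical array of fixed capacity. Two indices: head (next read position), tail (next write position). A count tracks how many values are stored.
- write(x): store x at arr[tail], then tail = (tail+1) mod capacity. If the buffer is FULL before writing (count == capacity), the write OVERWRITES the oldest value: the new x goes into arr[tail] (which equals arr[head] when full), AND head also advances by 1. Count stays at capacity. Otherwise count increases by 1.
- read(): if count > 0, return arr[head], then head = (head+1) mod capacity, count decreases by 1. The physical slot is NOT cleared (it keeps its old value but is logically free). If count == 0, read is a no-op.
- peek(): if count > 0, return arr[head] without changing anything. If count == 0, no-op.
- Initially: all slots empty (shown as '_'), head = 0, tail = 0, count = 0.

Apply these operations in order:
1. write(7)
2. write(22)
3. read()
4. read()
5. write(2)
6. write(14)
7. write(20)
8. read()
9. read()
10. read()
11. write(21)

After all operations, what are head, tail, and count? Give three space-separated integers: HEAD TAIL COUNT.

After op 1 (write(7)): arr=[7 _ _ _ _] head=0 tail=1 count=1
After op 2 (write(22)): arr=[7 22 _ _ _] head=0 tail=2 count=2
After op 3 (read()): arr=[7 22 _ _ _] head=1 tail=2 count=1
After op 4 (read()): arr=[7 22 _ _ _] head=2 tail=2 count=0
After op 5 (write(2)): arr=[7 22 2 _ _] head=2 tail=3 count=1
After op 6 (write(14)): arr=[7 22 2 14 _] head=2 tail=4 count=2
After op 7 (write(20)): arr=[7 22 2 14 20] head=2 tail=0 count=3
After op 8 (read()): arr=[7 22 2 14 20] head=3 tail=0 count=2
After op 9 (read()): arr=[7 22 2 14 20] head=4 tail=0 count=1
After op 10 (read()): arr=[7 22 2 14 20] head=0 tail=0 count=0
After op 11 (write(21)): arr=[21 22 2 14 20] head=0 tail=1 count=1

Answer: 0 1 1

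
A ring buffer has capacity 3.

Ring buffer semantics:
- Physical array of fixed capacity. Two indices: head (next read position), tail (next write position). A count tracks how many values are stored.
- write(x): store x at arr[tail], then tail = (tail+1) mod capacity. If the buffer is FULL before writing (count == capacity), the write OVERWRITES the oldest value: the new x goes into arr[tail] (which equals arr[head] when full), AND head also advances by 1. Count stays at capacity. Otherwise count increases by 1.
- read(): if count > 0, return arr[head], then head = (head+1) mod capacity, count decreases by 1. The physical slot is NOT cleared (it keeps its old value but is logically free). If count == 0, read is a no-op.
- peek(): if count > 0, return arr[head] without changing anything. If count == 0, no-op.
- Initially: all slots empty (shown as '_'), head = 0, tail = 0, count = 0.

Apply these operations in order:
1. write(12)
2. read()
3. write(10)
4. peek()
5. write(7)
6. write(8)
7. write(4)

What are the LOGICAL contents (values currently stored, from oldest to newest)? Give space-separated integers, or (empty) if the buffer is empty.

Answer: 7 8 4

Derivation:
After op 1 (write(12)): arr=[12 _ _] head=0 tail=1 count=1
After op 2 (read()): arr=[12 _ _] head=1 tail=1 count=0
After op 3 (write(10)): arr=[12 10 _] head=1 tail=2 count=1
After op 4 (peek()): arr=[12 10 _] head=1 tail=2 count=1
After op 5 (write(7)): arr=[12 10 7] head=1 tail=0 count=2
After op 6 (write(8)): arr=[8 10 7] head=1 tail=1 count=3
After op 7 (write(4)): arr=[8 4 7] head=2 tail=2 count=3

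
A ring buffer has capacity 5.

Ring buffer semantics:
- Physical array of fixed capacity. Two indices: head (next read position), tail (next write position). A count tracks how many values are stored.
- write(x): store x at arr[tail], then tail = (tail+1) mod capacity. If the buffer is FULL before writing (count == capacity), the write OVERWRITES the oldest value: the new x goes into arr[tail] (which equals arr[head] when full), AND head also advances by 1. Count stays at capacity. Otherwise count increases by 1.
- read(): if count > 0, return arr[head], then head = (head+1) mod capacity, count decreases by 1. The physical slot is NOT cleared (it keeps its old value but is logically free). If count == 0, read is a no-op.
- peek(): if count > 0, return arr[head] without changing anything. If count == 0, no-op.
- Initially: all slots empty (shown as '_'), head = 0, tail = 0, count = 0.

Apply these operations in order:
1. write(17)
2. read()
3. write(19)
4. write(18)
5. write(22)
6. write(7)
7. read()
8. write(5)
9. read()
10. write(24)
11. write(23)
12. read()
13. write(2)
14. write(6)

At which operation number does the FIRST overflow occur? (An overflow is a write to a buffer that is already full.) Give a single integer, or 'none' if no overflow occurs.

After op 1 (write(17)): arr=[17 _ _ _ _] head=0 tail=1 count=1
After op 2 (read()): arr=[17 _ _ _ _] head=1 tail=1 count=0
After op 3 (write(19)): arr=[17 19 _ _ _] head=1 tail=2 count=1
After op 4 (write(18)): arr=[17 19 18 _ _] head=1 tail=3 count=2
After op 5 (write(22)): arr=[17 19 18 22 _] head=1 tail=4 count=3
After op 6 (write(7)): arr=[17 19 18 22 7] head=1 tail=0 count=4
After op 7 (read()): arr=[17 19 18 22 7] head=2 tail=0 count=3
After op 8 (write(5)): arr=[5 19 18 22 7] head=2 tail=1 count=4
After op 9 (read()): arr=[5 19 18 22 7] head=3 tail=1 count=3
After op 10 (write(24)): arr=[5 24 18 22 7] head=3 tail=2 count=4
After op 11 (write(23)): arr=[5 24 23 22 7] head=3 tail=3 count=5
After op 12 (read()): arr=[5 24 23 22 7] head=4 tail=3 count=4
After op 13 (write(2)): arr=[5 24 23 2 7] head=4 tail=4 count=5
After op 14 (write(6)): arr=[5 24 23 2 6] head=0 tail=0 count=5

Answer: 14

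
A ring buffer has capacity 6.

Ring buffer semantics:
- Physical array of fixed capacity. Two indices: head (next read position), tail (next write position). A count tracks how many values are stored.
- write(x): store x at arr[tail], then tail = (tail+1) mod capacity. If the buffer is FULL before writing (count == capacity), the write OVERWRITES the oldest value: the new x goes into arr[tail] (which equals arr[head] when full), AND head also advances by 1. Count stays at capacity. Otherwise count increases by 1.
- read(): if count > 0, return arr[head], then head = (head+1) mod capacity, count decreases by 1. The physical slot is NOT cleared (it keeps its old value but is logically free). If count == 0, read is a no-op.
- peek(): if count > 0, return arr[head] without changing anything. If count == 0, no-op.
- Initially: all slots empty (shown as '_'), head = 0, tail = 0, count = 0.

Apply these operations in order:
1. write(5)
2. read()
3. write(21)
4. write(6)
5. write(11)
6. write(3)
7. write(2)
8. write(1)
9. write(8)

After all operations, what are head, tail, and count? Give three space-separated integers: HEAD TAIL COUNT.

Answer: 2 2 6

Derivation:
After op 1 (write(5)): arr=[5 _ _ _ _ _] head=0 tail=1 count=1
After op 2 (read()): arr=[5 _ _ _ _ _] head=1 tail=1 count=0
After op 3 (write(21)): arr=[5 21 _ _ _ _] head=1 tail=2 count=1
After op 4 (write(6)): arr=[5 21 6 _ _ _] head=1 tail=3 count=2
After op 5 (write(11)): arr=[5 21 6 11 _ _] head=1 tail=4 count=3
After op 6 (write(3)): arr=[5 21 6 11 3 _] head=1 tail=5 count=4
After op 7 (write(2)): arr=[5 21 6 11 3 2] head=1 tail=0 count=5
After op 8 (write(1)): arr=[1 21 6 11 3 2] head=1 tail=1 count=6
After op 9 (write(8)): arr=[1 8 6 11 3 2] head=2 tail=2 count=6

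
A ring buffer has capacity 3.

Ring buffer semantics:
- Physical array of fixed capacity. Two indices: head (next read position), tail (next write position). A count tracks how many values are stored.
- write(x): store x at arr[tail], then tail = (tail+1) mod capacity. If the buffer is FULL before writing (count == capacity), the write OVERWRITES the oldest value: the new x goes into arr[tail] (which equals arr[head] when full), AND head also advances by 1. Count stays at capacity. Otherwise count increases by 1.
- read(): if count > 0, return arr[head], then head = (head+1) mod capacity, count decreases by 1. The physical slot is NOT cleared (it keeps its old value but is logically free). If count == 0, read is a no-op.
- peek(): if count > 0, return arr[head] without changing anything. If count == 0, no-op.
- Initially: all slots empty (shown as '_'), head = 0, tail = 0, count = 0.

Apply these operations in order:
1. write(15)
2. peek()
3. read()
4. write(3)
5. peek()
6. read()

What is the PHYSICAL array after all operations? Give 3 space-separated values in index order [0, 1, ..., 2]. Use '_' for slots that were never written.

After op 1 (write(15)): arr=[15 _ _] head=0 tail=1 count=1
After op 2 (peek()): arr=[15 _ _] head=0 tail=1 count=1
After op 3 (read()): arr=[15 _ _] head=1 tail=1 count=0
After op 4 (write(3)): arr=[15 3 _] head=1 tail=2 count=1
After op 5 (peek()): arr=[15 3 _] head=1 tail=2 count=1
After op 6 (read()): arr=[15 3 _] head=2 tail=2 count=0

Answer: 15 3 _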